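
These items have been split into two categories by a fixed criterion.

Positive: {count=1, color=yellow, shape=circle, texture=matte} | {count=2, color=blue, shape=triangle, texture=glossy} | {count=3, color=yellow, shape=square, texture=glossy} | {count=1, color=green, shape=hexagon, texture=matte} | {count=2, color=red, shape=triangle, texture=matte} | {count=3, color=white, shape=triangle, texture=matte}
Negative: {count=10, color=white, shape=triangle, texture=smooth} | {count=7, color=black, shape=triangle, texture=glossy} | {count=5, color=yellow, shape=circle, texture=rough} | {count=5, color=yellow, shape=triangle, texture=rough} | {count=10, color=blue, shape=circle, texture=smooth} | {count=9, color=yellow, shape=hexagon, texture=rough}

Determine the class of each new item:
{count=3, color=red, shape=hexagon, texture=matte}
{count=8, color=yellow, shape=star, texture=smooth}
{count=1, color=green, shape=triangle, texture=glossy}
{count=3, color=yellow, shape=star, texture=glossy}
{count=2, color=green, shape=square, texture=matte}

The classifier is using: count ≤ 3.
{count=3, color=red, shape=hexagon, texture=matte}: Positive (count = 3).
{count=8, color=yellow, shape=star, texture=smooth}: Negative (count = 8).
{count=1, color=green, shape=triangle, texture=glossy}: Positive (count = 1).
{count=3, color=yellow, shape=star, texture=glossy}: Positive (count = 3).
{count=2, color=green, shape=square, texture=matte}: Positive (count = 2).

Positive, Negative, Positive, Positive, Positive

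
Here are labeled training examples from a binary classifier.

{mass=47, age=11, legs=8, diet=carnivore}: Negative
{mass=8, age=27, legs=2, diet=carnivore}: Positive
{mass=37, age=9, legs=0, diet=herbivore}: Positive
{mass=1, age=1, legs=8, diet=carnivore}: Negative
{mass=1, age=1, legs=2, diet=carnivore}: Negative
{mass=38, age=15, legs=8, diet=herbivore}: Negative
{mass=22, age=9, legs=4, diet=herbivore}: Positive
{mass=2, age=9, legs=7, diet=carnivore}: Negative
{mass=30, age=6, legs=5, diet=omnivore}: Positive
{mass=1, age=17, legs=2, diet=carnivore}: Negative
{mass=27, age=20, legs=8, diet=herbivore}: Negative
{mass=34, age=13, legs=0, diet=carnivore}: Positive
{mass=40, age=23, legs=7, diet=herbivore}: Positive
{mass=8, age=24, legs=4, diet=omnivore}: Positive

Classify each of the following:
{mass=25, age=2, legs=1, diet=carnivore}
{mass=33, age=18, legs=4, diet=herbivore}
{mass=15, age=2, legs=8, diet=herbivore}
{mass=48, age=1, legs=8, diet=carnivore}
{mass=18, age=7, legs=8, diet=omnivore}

The simplest hypothesis consistent with all the labels is: mass ≥ 8 AND legs ≤ 7.
{mass=25, age=2, legs=1, diet=carnivore}: mass = 25, legs = 1, satisfies this → Positive.
{mass=33, age=18, legs=4, diet=herbivore}: mass = 33, legs = 4, satisfies this → Positive.
{mass=15, age=2, legs=8, diet=herbivore}: mass = 15, legs = 8, does not pass → Negative.
{mass=48, age=1, legs=8, diet=carnivore}: mass = 48, legs = 8, does not pass → Negative.
{mass=18, age=7, legs=8, diet=omnivore}: mass = 18, legs = 8, does not pass → Negative.

Positive, Positive, Negative, Negative, Negative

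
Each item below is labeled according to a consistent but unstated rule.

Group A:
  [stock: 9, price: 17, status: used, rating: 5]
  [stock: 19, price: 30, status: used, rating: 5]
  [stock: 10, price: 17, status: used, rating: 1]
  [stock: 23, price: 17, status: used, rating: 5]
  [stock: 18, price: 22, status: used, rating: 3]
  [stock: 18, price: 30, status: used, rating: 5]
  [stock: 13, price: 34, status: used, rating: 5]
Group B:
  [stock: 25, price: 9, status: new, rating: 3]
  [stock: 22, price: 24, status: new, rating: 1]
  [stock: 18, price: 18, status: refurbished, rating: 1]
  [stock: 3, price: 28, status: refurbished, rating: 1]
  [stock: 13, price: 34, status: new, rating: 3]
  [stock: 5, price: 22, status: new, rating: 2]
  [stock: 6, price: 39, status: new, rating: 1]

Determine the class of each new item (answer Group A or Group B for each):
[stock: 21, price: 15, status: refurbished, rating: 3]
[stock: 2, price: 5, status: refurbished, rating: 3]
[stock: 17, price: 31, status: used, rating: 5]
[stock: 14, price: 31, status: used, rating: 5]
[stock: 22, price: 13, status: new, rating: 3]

The distinguishing property — status is used — holds for all the 'Group A' cases and none of the 'Group B' cases.
[stock: 21, price: 15, status: refurbished, rating: 3] — status is refurbished, hence Group B. [stock: 2, price: 5, status: refurbished, rating: 3] — status is refurbished, hence Group B. [stock: 17, price: 31, status: used, rating: 5] — status is used, hence Group A. [stock: 14, price: 31, status: used, rating: 5] — status is used, hence Group A. [stock: 22, price: 13, status: new, rating: 3] — status is new, hence Group B.

Group B, Group B, Group A, Group A, Group B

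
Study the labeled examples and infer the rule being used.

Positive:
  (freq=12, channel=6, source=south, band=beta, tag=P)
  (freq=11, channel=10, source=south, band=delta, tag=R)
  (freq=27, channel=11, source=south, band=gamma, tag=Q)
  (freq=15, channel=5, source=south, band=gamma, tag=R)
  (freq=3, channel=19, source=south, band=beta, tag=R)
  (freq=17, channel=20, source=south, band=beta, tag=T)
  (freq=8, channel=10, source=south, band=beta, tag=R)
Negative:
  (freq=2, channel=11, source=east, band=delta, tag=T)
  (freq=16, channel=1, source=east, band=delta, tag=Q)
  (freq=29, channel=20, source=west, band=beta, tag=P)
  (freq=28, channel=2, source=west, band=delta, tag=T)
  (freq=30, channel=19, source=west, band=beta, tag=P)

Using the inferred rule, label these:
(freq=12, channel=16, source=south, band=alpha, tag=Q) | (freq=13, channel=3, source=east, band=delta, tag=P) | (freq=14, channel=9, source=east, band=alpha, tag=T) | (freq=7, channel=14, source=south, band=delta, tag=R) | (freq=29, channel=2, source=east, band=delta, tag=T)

Positive, Negative, Negative, Positive, Negative

Looking at the examples, the only property every 'Positive' case has and every 'Negative' case lacks is: source is south.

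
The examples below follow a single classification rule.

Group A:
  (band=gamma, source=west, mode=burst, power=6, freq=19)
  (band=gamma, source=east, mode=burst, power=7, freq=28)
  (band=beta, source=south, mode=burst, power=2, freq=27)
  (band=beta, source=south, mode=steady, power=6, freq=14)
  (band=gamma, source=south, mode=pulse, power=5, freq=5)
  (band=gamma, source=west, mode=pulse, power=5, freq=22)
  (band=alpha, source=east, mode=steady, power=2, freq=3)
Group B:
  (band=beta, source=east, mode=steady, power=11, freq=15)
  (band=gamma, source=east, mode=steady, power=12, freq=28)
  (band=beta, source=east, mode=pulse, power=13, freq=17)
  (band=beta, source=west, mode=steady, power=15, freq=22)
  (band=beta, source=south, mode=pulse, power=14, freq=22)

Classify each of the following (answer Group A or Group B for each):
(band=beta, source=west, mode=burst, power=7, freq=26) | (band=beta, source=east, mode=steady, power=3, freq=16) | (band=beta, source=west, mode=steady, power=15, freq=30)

The rule appears to be: power ≤ 7.
(band=beta, source=west, mode=burst, power=7, freq=26) → power = 7 → Group A. (band=beta, source=east, mode=steady, power=3, freq=16) → power = 3 → Group A. (band=beta, source=west, mode=steady, power=15, freq=30) → power = 15 → Group B.

Group A, Group A, Group B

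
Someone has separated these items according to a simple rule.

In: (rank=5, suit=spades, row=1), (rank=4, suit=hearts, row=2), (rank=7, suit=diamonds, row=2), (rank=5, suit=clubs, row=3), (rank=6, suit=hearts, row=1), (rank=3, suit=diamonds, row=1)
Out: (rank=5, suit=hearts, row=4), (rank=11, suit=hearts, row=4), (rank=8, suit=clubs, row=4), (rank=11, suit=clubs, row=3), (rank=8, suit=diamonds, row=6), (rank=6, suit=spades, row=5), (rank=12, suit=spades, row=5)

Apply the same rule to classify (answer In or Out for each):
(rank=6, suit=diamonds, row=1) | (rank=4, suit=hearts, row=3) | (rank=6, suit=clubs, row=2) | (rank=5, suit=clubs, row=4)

In, In, In, Out

The classifier is using: row ≤ 3 AND rank ≤ 7.
(rank=6, suit=diamonds, row=1): row = 1, rank = 6, passes → In.
(rank=4, suit=hearts, row=3): row = 3, rank = 4, passes → In.
(rank=6, suit=clubs, row=2): row = 2, rank = 6, passes → In.
(rank=5, suit=clubs, row=4): row = 4, rank = 5, fails the rule → Out.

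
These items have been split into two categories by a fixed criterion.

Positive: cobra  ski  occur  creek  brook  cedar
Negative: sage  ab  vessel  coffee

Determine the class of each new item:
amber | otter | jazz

A rule that fits every label: odd length — true of each 'Positive' example, false of each 'Negative' one.

Positive, Positive, Negative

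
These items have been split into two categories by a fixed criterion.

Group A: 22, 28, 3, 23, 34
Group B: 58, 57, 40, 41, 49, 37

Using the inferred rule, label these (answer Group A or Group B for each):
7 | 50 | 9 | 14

Group A, Group B, Group A, Group A

A rule that fits every label: at most 34 — true of each 'Group A' example, false of each 'Group B' one.
7: 7 ≤ 34, checks out → Group A. 50: 50 > 34, lacks this property → Group B. 9: 9 ≤ 34, checks out → Group A. 14: 14 ≤ 34, checks out → Group A.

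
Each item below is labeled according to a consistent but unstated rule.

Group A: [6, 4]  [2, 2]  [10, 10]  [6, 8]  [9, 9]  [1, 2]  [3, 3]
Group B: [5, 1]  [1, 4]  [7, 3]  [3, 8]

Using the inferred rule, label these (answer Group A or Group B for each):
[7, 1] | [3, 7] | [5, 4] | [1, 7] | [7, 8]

Group B, Group B, Group A, Group B, Group A

Rule: |first − second| ≤ 2. This holds for each 'Group A' example and fails for each 'Group B' one.
[7, 1]: |7−1| = 6, doesn't qualify → Group B. [3, 7]: |3−7| = 4, doesn't qualify → Group B. [5, 4]: |5−4| = 1, qualifies → Group A. [1, 7]: |1−7| = 6, doesn't qualify → Group B. [7, 8]: |7−8| = 1, qualifies → Group A.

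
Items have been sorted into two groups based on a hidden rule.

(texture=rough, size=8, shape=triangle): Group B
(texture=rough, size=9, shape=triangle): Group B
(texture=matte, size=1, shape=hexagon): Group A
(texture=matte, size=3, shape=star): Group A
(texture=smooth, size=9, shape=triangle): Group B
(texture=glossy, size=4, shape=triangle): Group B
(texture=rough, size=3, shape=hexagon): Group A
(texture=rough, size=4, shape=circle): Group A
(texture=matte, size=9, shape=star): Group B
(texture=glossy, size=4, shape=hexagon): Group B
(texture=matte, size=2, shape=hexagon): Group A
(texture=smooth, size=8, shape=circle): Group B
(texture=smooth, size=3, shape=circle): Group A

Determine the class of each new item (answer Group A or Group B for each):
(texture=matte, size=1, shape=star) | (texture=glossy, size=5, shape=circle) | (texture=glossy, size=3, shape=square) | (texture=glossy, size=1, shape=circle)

A rule that fits every label: texture is not glossy AND size ≤ 4 — true of each 'Group A' example, false of each 'Group B' one.
(texture=matte, size=1, shape=star) → texture is matte, size = 1 → Group A. (texture=glossy, size=5, shape=circle) → texture is glossy, size = 5 → Group B. (texture=glossy, size=3, shape=square) → texture is glossy, size = 3 → Group B. (texture=glossy, size=1, shape=circle) → texture is glossy, size = 1 → Group B.

Group A, Group B, Group B, Group B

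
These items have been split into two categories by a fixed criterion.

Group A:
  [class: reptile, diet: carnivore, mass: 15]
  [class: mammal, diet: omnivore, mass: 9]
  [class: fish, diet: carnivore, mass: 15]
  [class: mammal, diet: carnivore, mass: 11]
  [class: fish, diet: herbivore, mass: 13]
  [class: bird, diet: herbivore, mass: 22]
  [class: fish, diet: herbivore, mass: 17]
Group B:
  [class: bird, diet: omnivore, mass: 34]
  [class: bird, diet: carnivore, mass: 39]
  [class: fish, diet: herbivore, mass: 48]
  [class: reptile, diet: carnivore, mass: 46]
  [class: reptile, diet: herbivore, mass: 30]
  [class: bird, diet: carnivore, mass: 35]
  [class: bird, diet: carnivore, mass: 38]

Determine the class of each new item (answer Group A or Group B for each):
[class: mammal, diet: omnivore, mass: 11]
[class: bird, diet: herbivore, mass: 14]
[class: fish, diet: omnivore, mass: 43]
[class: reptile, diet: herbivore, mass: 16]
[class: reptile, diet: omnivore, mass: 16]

All 'Group A' examples share one property — mass ≤ 22 — and every 'Group B' example lacks it.
Group A: [class: mammal, diet: omnivore, mass: 11], since mass = 11. Group A: [class: bird, diet: herbivore, mass: 14], since mass = 14. Group B: [class: fish, diet: omnivore, mass: 43], since mass = 43. Group A: [class: reptile, diet: herbivore, mass: 16], since mass = 16. Group A: [class: reptile, diet: omnivore, mass: 16], since mass = 16.

Group A, Group A, Group B, Group A, Group A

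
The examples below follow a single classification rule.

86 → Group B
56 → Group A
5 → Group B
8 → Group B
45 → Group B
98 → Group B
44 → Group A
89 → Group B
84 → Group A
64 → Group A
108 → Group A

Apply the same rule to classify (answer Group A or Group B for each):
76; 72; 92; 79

Group A, Group A, Group A, Group B

The classifier is using: multiple of 4 AND at least 44.
76 — 76 = 4·19, 76 ≥ 44, hence Group A. 72 — 72 = 4·18, 72 ≥ 44, hence Group A. 92 — 92 = 4·23, 92 ≥ 44, hence Group A. 79 — 79 = 4·19 + 3, 79 ≥ 44, hence Group B.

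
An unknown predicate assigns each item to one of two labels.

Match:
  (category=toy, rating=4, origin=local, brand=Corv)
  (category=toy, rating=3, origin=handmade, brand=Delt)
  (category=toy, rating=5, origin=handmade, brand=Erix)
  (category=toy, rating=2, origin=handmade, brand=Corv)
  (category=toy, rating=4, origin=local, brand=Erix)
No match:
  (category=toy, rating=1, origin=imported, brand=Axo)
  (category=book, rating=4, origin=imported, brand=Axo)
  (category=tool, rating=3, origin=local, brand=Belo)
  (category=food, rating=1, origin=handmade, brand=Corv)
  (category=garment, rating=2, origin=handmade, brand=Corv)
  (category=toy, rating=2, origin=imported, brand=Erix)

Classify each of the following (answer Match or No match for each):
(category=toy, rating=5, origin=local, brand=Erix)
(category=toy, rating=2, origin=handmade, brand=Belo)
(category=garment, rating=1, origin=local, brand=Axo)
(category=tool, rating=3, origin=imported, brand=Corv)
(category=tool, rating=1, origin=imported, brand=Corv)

The simplest hypothesis consistent with all the labels is: category is toy AND origin is not imported.
Match: (category=toy, rating=5, origin=local, brand=Erix), since category is toy, origin is local.
Match: (category=toy, rating=2, origin=handmade, brand=Belo), since category is toy, origin is handmade.
No match: (category=garment, rating=1, origin=local, brand=Axo), since category is garment, origin is local.
No match: (category=tool, rating=3, origin=imported, brand=Corv), since category is tool, origin is imported.
No match: (category=tool, rating=1, origin=imported, brand=Corv), since category is tool, origin is imported.

Match, Match, No match, No match, No match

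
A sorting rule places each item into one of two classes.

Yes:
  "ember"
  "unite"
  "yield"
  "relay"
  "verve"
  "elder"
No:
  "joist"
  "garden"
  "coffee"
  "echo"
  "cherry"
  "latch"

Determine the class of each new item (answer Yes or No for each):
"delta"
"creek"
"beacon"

A rule that fits every label: odd length AND contains 'e' — true of each 'Yes' example, false of each 'No' one.

Yes, Yes, No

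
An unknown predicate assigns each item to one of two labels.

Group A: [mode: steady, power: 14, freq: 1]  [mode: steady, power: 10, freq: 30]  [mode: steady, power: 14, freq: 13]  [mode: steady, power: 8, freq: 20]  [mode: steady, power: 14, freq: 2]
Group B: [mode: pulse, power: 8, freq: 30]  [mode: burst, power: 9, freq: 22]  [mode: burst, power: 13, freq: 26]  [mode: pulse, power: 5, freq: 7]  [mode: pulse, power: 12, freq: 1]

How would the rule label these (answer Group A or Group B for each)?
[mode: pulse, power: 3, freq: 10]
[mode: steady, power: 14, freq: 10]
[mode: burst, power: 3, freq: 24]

Group B, Group A, Group B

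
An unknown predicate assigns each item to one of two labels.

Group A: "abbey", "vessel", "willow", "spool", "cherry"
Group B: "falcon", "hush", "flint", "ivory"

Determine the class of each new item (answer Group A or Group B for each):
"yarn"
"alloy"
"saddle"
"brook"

Group B, Group A, Group A, Group A

All 'Group A' examples share one property — has a double letter — and every 'Group B' example lacks it.
"yarn": Group B (no doubled letter).
"alloy": Group A ('ll' doubled).
"saddle": Group A ('dd' doubled).
"brook": Group A ('oo' doubled).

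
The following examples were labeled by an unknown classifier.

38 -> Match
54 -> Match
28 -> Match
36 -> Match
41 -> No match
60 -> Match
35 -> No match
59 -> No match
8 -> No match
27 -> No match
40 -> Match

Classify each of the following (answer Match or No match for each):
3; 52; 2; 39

The rule appears to be: even AND at least 27.
No match: 3, since 3 is odd, 3 < 27.
Match: 52, since 52 is even, 52 ≥ 27.
No match: 2, since 2 is even, 2 < 27.
No match: 39, since 39 is odd, 39 ≥ 27.

No match, Match, No match, No match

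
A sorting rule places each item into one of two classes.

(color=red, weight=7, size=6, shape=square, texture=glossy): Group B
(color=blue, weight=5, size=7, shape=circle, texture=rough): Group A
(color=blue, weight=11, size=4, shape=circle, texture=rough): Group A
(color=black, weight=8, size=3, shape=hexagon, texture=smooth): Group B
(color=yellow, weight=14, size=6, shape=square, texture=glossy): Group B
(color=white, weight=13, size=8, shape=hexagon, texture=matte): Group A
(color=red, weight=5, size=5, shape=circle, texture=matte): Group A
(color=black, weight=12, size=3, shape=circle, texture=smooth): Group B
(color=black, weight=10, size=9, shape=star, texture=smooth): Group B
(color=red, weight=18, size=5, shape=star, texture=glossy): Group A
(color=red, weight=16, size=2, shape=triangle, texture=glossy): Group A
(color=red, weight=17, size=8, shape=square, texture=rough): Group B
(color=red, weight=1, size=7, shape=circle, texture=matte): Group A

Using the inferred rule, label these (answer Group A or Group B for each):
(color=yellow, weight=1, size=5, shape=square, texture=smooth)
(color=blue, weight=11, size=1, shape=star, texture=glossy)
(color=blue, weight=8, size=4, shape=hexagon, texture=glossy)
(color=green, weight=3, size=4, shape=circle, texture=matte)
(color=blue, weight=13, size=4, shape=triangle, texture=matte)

Group B, Group A, Group A, Group A, Group A

A rule that fits every label: color is not black AND shape is not square — true of each 'Group A' example, false of each 'Group B' one.
(color=yellow, weight=1, size=5, shape=square, texture=smooth): color is yellow, shape is square, does not satisfy this → Group B.
(color=blue, weight=11, size=1, shape=star, texture=glossy): color is blue, shape is star, checks out → Group A.
(color=blue, weight=8, size=4, shape=hexagon, texture=glossy): color is blue, shape is hexagon, checks out → Group A.
(color=green, weight=3, size=4, shape=circle, texture=matte): color is green, shape is circle, checks out → Group A.
(color=blue, weight=13, size=4, shape=triangle, texture=matte): color is blue, shape is triangle, checks out → Group A.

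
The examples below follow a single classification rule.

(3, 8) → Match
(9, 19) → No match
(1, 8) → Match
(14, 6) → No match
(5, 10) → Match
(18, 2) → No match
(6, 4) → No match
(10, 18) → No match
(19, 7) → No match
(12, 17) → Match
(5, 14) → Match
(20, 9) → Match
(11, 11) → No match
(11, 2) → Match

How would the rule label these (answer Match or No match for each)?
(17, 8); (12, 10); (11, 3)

Looking at the examples, the only property every 'Match' case has and every 'No match' case lacks is: sum is odd.
(17, 8) → 17+8 = 25 → Match.
(12, 10) → 12+10 = 22 → No match.
(11, 3) → 11+3 = 14 → No match.

Match, No match, No match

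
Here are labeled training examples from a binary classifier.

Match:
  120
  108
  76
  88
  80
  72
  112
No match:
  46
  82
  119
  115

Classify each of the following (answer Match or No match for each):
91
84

No match, Match

The distinguishing property — multiple of 4 — holds for all the 'Match' cases and none of the 'No match' cases.
91 — 91 = 4·22 + 3, hence No match.
84 — 84 = 4·21, hence Match.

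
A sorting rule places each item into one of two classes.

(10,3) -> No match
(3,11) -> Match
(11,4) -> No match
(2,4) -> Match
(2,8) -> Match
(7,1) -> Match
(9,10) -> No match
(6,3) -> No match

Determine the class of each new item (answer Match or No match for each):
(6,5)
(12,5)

No match, No match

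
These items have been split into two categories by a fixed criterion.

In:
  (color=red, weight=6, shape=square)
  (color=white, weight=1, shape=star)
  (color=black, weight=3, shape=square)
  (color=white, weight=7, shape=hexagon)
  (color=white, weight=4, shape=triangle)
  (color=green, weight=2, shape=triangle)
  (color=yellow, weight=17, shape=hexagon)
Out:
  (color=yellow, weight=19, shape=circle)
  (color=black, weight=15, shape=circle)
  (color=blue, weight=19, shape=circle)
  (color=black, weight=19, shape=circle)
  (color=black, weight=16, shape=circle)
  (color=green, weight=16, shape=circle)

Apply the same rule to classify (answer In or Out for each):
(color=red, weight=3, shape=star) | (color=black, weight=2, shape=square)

In, In

Looking at the examples, the only property every 'In' case has and every 'Out' case lacks is: shape is not circle.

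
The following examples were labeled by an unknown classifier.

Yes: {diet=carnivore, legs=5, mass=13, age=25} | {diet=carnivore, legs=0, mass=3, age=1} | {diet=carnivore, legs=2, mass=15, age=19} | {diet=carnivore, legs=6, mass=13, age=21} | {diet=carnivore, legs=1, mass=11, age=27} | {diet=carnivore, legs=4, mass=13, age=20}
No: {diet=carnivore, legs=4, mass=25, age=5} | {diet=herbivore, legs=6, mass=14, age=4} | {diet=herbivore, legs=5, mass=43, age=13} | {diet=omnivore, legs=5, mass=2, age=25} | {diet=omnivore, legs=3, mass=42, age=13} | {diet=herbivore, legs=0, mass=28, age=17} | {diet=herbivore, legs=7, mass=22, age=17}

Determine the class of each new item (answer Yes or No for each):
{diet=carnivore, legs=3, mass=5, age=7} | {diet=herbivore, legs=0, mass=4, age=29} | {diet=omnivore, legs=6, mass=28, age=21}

Yes, No, No

The rule appears to be: diet is carnivore AND mass ≤ 15.
{diet=carnivore, legs=3, mass=5, age=7}: Yes (diet is carnivore, mass = 5).
{diet=herbivore, legs=0, mass=4, age=29}: No (diet is herbivore, mass = 4).
{diet=omnivore, legs=6, mass=28, age=21}: No (diet is omnivore, mass = 28).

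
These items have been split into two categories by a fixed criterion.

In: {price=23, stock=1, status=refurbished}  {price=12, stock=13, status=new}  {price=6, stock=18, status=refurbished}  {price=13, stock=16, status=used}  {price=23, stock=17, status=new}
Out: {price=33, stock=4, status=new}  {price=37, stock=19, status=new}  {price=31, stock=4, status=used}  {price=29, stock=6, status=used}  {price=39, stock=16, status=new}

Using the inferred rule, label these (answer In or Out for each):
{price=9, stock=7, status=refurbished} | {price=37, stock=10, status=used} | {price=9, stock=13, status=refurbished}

In, Out, In

The common property of the 'In' items is: price ≤ 23. No 'Out' item has it.
{price=9, stock=7, status=refurbished}: In (price = 9). {price=37, stock=10, status=used}: Out (price = 37). {price=9, stock=13, status=refurbished}: In (price = 9).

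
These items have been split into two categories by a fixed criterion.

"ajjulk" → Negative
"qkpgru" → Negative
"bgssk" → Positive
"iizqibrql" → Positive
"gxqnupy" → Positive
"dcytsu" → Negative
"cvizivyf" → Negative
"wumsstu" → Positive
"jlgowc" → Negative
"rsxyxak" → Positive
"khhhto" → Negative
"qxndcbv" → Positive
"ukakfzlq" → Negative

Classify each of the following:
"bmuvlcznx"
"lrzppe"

Positive, Negative

Comparing the two groups points to one rule — odd length.
"bmuvlcznx" — length 9, hence Positive. "lrzppe" — length 6, hence Negative.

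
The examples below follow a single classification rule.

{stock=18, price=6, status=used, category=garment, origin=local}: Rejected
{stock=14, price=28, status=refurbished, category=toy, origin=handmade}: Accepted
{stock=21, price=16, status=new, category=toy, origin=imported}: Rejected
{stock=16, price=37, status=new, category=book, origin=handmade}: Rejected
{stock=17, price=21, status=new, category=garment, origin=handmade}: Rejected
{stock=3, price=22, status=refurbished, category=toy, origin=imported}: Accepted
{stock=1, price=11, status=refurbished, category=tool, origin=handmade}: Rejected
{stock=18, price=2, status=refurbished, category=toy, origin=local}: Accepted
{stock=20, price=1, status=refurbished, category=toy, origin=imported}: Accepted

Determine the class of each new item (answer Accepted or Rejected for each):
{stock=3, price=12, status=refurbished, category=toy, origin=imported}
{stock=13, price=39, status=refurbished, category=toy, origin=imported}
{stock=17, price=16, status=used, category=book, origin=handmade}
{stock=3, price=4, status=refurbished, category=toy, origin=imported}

The rule appears to be: category is toy AND status is refurbished.

Accepted, Accepted, Rejected, Accepted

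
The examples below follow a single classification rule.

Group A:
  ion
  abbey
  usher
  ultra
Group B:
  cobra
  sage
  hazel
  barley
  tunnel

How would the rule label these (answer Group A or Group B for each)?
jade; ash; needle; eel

Checking candidate rules against both groups, what survives is: starts with a vowel.

Group B, Group A, Group B, Group A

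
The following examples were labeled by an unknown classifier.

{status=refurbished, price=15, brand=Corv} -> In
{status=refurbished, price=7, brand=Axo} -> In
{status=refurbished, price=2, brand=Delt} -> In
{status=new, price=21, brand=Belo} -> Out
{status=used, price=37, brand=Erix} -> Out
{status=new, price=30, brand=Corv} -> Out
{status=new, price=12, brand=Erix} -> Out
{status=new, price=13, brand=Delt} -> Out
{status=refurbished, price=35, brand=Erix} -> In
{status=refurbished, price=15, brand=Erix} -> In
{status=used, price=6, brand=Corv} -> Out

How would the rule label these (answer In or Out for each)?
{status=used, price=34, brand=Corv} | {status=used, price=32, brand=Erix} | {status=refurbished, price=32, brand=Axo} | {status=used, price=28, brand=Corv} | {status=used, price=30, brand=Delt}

Out, Out, In, Out, Out

Checking candidate rules against both groups, what survives is: status is refurbished.
Out: {status=used, price=34, brand=Corv}, since status is used.
Out: {status=used, price=32, brand=Erix}, since status is used.
In: {status=refurbished, price=32, brand=Axo}, since status is refurbished.
Out: {status=used, price=28, brand=Corv}, since status is used.
Out: {status=used, price=30, brand=Delt}, since status is used.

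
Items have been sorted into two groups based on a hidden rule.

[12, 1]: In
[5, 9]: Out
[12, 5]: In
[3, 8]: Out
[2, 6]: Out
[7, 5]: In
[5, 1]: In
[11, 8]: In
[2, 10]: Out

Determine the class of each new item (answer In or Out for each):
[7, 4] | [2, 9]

In, Out

All 'In' examples share one property — first > second — and every 'Out' example lacks it.
[7, 4]: 7 > 4 — satisfies this, so In.
[2, 9]: 2 < 9 — lacks this property, so Out.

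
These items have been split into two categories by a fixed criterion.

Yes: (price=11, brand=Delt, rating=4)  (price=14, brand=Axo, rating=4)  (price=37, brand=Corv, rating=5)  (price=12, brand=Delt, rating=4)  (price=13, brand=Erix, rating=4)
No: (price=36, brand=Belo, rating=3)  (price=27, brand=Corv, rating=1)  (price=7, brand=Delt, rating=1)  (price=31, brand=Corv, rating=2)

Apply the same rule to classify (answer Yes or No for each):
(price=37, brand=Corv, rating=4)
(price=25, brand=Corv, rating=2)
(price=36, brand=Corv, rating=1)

Yes, No, No

Rule: rating ≥ 4. This holds for each 'Yes' example and fails for each 'No' one.
(price=37, brand=Corv, rating=4) → rating = 4 → Yes.
(price=25, brand=Corv, rating=2) → rating = 2 → No.
(price=36, brand=Corv, rating=1) → rating = 1 → No.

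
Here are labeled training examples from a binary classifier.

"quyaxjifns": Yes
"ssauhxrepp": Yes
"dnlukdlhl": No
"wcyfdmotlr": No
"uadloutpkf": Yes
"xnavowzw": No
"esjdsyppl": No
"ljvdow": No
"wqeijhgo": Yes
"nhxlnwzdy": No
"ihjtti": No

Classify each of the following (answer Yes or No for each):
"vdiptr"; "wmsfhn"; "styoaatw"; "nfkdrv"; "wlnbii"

One predicate separates the groups cleanly: has ≥ 3 vowels.
"vdiptr" — 1 vowel, hence No.
"wmsfhn" — 0 vowels, hence No.
"styoaatw" — 3 vowels, hence Yes.
"nfkdrv" — 0 vowels, hence No.
"wlnbii" — 2 vowels, hence No.

No, No, Yes, No, No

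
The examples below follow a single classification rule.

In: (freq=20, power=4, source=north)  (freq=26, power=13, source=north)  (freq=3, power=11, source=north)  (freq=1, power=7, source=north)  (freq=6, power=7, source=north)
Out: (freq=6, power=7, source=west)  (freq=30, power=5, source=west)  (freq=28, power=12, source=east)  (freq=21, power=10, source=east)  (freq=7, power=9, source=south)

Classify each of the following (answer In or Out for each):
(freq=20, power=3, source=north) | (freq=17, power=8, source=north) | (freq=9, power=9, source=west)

In, In, Out

All 'In' examples share one property — source is north — and every 'Out' example lacks it.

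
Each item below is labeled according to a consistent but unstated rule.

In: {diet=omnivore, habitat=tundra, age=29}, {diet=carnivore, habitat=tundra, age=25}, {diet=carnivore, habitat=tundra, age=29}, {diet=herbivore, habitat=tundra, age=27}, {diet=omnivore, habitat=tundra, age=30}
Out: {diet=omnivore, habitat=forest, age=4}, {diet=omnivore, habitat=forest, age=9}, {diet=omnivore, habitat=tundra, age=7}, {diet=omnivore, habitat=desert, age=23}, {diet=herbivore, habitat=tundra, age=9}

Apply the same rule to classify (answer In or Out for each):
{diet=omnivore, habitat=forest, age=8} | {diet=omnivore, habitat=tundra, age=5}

Out, Out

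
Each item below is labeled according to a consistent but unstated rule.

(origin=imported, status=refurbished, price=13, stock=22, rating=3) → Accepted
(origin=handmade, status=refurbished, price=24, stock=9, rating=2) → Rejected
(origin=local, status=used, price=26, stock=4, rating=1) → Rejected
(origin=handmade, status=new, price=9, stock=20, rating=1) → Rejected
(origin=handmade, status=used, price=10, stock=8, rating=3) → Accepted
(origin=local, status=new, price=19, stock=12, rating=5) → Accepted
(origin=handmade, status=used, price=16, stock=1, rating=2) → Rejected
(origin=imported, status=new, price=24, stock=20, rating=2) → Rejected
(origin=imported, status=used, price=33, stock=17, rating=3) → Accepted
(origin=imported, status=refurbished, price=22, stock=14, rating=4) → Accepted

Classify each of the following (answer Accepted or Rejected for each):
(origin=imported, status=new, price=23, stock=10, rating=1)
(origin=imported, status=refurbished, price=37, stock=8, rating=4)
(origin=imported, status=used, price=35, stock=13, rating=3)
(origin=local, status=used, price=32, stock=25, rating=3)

Rejected, Accepted, Accepted, Accepted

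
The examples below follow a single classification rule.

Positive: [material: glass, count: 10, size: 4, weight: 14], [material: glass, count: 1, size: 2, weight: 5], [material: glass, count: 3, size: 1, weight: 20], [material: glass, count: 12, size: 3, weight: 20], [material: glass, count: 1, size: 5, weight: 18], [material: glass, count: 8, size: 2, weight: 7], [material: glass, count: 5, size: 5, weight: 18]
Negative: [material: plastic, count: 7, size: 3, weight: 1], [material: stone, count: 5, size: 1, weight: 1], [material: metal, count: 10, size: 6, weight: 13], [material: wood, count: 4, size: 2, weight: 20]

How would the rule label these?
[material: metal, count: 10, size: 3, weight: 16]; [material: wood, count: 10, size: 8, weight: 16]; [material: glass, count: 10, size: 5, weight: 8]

Negative, Negative, Positive

The classifier is using: material is glass.
[material: metal, count: 10, size: 3, weight: 16]: material is metal — doesn't match, so Negative. [material: wood, count: 10, size: 8, weight: 16]: material is wood — doesn't match, so Negative. [material: glass, count: 10, size: 5, weight: 8]: material is glass — passes, so Positive.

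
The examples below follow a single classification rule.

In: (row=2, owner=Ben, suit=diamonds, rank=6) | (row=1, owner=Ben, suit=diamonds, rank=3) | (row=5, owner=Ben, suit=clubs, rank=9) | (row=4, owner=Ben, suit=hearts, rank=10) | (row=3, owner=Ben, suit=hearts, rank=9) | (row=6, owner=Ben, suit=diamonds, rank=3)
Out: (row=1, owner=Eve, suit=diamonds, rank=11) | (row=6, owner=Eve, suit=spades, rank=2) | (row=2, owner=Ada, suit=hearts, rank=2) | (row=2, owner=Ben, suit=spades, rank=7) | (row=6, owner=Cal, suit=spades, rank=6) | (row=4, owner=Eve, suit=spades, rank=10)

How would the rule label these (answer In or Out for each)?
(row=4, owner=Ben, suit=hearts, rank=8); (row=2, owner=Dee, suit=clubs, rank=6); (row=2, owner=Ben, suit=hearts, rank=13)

In, Out, In

The rule appears to be: owner is Ben AND rank ≠ 7.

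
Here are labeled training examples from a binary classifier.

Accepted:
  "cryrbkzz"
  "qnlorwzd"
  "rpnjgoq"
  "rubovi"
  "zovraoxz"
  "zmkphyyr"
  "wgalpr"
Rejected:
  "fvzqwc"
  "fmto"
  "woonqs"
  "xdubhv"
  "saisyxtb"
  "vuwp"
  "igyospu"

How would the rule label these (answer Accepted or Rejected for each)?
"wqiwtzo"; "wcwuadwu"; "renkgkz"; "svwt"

Rejected, Rejected, Accepted, Rejected

All 'Accepted' examples share one property — contains 'r' — and every 'Rejected' example lacks it.
"wqiwtzo": no 'r', fails the rule → Rejected. "wcwuadwu": no 'r', fails the rule → Rejected. "renkgkz": has 'r', fits → Accepted. "svwt": no 'r', fails the rule → Rejected.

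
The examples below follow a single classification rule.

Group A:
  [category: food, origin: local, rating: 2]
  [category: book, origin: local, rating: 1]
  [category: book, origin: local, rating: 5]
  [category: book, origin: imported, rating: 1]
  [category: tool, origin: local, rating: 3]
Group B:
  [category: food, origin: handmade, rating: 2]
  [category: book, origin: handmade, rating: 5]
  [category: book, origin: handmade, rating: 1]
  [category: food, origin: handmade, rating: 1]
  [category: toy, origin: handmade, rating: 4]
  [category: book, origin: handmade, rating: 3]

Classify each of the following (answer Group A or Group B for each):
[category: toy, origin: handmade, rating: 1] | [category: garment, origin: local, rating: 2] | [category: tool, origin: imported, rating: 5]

Group B, Group A, Group A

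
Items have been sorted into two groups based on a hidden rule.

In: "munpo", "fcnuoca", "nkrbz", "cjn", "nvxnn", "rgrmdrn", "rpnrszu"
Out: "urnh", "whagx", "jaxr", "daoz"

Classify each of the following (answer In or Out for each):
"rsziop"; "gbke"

Out, Out

Rule: odd length AND contains 'n'. This holds for each 'In' example and fails for each 'Out' one.
"rsziop" — length 6, no 'n', hence Out.
"gbke" — length 4, no 'n', hence Out.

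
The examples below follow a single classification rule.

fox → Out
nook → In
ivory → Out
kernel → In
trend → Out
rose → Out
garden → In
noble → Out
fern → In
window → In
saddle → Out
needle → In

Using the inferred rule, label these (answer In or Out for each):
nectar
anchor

In, In

One predicate separates the groups cleanly: even length AND contains 'n'.
nectar: length 6, has 'n' — matches, so In. anchor: length 6, has 'n' — matches, so In.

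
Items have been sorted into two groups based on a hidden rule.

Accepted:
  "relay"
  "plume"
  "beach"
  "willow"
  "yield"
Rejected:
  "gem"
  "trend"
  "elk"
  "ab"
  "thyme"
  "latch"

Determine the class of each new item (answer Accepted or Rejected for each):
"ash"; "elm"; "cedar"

The distinguishing property — has ≥ 2 vowels — holds for all the 'Accepted' cases and none of the 'Rejected' cases.
"ash": Rejected (1 vowel). "elm": Rejected (1 vowel). "cedar": Accepted (2 vowels).

Rejected, Rejected, Accepted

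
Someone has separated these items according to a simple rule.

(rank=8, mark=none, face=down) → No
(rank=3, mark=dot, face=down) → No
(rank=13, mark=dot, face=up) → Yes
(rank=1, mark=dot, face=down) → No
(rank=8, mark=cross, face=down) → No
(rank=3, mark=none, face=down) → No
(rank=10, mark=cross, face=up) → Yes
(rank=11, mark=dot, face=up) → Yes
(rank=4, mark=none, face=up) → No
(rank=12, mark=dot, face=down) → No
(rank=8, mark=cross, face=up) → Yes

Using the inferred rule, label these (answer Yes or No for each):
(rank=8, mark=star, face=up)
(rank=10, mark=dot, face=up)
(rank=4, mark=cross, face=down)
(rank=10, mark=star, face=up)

The common property of the 'Yes' items is: face is up AND rank ≥ 8. No 'No' item has it.

Yes, Yes, No, Yes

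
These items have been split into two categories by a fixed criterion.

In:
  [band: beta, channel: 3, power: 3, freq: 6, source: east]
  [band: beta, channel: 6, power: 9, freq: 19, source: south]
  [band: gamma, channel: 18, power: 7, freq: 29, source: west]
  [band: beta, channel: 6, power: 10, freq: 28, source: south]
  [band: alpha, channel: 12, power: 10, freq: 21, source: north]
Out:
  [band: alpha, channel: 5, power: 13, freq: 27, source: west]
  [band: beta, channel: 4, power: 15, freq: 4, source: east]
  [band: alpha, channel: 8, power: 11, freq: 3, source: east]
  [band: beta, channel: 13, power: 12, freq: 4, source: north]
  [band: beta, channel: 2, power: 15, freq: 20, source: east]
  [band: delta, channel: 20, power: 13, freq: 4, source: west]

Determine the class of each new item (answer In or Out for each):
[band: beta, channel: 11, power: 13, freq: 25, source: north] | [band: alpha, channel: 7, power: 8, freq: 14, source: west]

Out, In

The classifier is using: power ≤ 10.
[band: beta, channel: 11, power: 13, freq: 25, source: north]: power = 13 — lacks this property, so Out.
[band: alpha, channel: 7, power: 8, freq: 14, source: west]: power = 8 — has this property, so In.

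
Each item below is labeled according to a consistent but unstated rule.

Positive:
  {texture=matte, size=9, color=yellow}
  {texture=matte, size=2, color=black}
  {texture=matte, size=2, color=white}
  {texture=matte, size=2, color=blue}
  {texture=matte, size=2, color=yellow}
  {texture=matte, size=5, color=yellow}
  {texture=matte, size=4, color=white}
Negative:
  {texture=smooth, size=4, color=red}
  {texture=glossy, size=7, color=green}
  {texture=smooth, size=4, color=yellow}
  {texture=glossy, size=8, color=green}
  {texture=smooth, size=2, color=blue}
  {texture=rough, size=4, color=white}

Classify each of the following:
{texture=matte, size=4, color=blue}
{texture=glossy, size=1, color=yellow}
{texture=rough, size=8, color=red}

The pattern is that an item is 'Positive' exactly when: texture is matte.
{texture=matte, size=4, color=blue}: Positive (texture is matte). {texture=glossy, size=1, color=yellow}: Negative (texture is glossy). {texture=rough, size=8, color=red}: Negative (texture is rough).

Positive, Negative, Negative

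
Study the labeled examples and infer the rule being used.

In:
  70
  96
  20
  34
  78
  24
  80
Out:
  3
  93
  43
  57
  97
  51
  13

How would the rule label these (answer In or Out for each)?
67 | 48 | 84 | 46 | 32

Looking at the examples, the only property every 'In' case has and every 'Out' case lacks is: even.

Out, In, In, In, In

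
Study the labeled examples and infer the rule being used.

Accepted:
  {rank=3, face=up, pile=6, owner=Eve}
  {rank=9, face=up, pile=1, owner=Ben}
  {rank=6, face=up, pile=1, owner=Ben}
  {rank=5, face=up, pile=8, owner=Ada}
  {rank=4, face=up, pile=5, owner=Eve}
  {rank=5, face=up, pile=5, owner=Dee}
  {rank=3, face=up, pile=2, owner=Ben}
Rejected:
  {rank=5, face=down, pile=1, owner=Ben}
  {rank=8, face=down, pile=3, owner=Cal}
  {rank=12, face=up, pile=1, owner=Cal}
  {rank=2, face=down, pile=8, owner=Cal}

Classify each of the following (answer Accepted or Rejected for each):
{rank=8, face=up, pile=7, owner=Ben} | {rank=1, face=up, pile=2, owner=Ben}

Accepted, Accepted

The common property of the 'Accepted' items is: face is up AND rank ≤ 9. No 'Rejected' item has it.
{rank=8, face=up, pile=7, owner=Ben} → face is up, rank = 8 → Accepted.
{rank=1, face=up, pile=2, owner=Ben} → face is up, rank = 1 → Accepted.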